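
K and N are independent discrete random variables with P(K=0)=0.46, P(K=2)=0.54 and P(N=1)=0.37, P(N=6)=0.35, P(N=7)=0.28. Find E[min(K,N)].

E[min(K,N)] = Σ_k Σ_n min(k,n) · P(K=k)P(N=n)
 = 0·0.1702 + 0·0.161 + 0·0.1288 + 1·0.1998 + 2·0.189 + 2·0.1512
 = 0 + 0 + 0 + 0.1998 + 0.378 + 0.3024
 = 0.8802

0.8802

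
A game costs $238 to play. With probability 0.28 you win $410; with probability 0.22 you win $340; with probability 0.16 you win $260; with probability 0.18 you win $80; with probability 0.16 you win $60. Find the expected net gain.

E[payout] = 410·0.28 + 340·0.22 + 260·0.16 + 80·0.18 + 60·0.16
 = 114.8 + 74.8 + 41.6 + 14.4 + 9.6
 = 255.2
Net = 255.2 - 238 = 17.2

17.2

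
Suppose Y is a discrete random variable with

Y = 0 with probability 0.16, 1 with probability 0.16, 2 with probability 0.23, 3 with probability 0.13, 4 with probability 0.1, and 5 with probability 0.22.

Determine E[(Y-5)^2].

9.25

E[(Y-5)^2] = Σ (y-5)^2·P(Y=y)
 = 25·0.16 + 16·0.16 + 9·0.23 + 4·0.13 + 1·0.1 + 0·0.22
 = 4 + 2.56 + 2.07 + 0.52 + 0.1 + 0
 = 9.25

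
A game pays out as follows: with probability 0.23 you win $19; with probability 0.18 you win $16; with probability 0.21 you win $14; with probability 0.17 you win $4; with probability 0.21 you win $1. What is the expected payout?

E[payout] = 19·0.23 + 16·0.18 + 14·0.21 + 4·0.17 + 1·0.21
 = 4.37 + 2.88 + 2.94 + 0.68 + 0.21
 = 11.08

11.08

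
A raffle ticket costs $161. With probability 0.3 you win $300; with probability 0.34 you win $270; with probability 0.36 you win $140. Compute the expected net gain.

E[payout] = 300·0.3 + 270·0.34 + 140·0.36
 = 90 + 91.8 + 50.4
 = 232.2
Net = 232.2 - 161 = 71.2

71.2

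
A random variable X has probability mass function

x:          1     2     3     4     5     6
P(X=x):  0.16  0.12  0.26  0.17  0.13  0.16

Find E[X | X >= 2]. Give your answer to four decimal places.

3.9405

P(X >= 2) = 0.12 + 0.26 + 0.17 + 0.13 + 0.16 = 0.84.
E[X | X >= 2] = [2·0.12 + 3·0.26 + 4·0.17 + 5·0.13 + 6·0.16] / 0.84
 = 3.31 / 0.84
 = 331/84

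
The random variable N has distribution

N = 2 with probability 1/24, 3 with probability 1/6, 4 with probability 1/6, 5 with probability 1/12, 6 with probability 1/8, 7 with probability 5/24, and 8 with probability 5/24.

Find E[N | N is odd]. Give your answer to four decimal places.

5.1818

P(N is odd) = 1/6 + 1/12 + 5/24 = 11/24.
E[N | N is odd] = [3·1/6 + 5·1/12 + 7·5/24] / (11/24)
 = 19/8 / (11/24)
 = 57/11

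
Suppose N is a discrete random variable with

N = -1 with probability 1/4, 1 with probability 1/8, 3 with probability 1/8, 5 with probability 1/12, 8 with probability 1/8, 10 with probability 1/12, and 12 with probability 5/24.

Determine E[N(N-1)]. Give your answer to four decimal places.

44.9167

E[N(N-1)] = Σ n(n-1)·P(N=n)
 = 2·1/4 + 0·1/8 + 6·1/8 + 20·1/12 + 56·1/8 + 90·1/12 + 132·5/24
 = 1/2 + 0 + 3/4 + 5/3 + 7 + 15/2 + 55/2
 = 539/12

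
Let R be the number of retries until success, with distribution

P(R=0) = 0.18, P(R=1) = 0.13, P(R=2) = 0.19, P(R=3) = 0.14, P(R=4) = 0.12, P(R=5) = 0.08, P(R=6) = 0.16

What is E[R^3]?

E[R^3] = Σ r^3·P(R=r)
 = 0·0.18 + 1·0.13 + 8·0.19 + 27·0.14 + 64·0.12 + 125·0.08 + 216·0.16
 = 0 + 0.13 + 1.52 + 3.78 + 7.68 + 10 + 34.56
 = 57.67

57.67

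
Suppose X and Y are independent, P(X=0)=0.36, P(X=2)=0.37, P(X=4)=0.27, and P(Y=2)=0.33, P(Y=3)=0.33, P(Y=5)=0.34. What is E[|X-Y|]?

2.0646

E[|X-Y|] = Σ_x Σ_y |x-y| · P(X=x)P(Y=y)
 = 2·0.1188 + 3·0.1188 + 5·0.1224 + 0·0.1221 + 1·0.1221 + 3·0.1258 + 2·0.0891 + 1·0.0891 + 1·0.0918
 = 0.2376 + 0.3564 + 0.612 + 0 + 0.1221 + 0.3774 + 0.1782 + 0.0891 + 0.0918
 = 2.0646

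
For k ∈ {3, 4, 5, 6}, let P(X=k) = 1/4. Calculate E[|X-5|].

E[|X-5|] = Σ |x-5|·P(X=x)
 = 2·1/4 + 1·1/4 + 0·1/4 + 1·1/4
 = 1/2 + 1/4 + 0 + 1/4
 = 1

1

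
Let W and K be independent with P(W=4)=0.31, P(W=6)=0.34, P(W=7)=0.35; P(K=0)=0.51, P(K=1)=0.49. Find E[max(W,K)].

E[max(W,K)] = Σ_w Σ_k max(w,k) · P(W=w)P(K=k)
 = 4·0.1581 + 4·0.1519 + 6·0.1734 + 6·0.1666 + 7·0.1785 + 7·0.1715
 = 0.6324 + 0.6076 + 1.0404 + 0.9996 + 1.2495 + 1.2005
 = 5.73

5.73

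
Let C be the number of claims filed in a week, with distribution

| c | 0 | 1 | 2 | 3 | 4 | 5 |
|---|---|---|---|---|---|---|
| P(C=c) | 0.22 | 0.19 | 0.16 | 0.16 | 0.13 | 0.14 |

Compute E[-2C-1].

-5.42

E[-2C-1] = Σ (-2c-1)·P(C=c)
 = (-1)·0.22 + (-3)·0.19 + (-5)·0.16 + (-7)·0.16 + (-9)·0.13 + (-11)·0.14
 = (-0.22) + (-0.57) + (-0.8) + (-1.12) + (-1.17) + (-1.54)
 = -5.42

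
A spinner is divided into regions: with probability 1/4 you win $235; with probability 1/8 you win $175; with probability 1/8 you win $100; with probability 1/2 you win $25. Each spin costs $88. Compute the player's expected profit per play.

E[payout] = 235·1/4 + 175·1/8 + 100·1/8 + 25·1/2
 = 235/4 + 175/8 + 25/2 + 25/2
 = 845/8
Net = 845/8 - 88 = 141/8

17.625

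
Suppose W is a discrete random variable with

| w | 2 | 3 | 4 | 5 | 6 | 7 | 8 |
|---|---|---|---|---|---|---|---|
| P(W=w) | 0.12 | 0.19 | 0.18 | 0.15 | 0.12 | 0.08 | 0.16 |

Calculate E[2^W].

E[2^W] = Σ 2^w·P(W=w)
 = 4·0.12 + 8·0.19 + 16·0.18 + 32·0.15 + 64·0.12 + 128·0.08 + 256·0.16
 = 0.48 + 1.52 + 2.88 + 4.8 + 7.68 + 10.24 + 40.96
 = 68.56

68.56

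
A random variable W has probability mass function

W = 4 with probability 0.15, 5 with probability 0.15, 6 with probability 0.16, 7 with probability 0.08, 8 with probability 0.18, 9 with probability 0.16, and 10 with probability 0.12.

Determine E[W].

E[W] = Σ w·P(W=w)
 = 4·0.15 + 5·0.15 + 6·0.16 + 7·0.08 + 8·0.18 + 9·0.16 + 10·0.12
 = 0.6 + 0.75 + 0.96 + 0.56 + 1.44 + 1.44 + 1.2
 = 6.95

6.95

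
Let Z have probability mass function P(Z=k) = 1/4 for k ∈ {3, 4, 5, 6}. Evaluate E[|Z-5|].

1

E[|Z-5|] = Σ |z-5|·P(Z=z)
 = 2·1/4 + 1·1/4 + 0·1/4 + 1·1/4
 = 1/2 + 1/4 + 0 + 1/4
 = 1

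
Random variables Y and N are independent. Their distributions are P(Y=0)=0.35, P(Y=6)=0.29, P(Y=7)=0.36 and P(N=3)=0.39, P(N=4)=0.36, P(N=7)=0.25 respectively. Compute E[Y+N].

8.62

E[Y+N] = Σ_y Σ_n (y+n) · P(Y=y)P(N=n)
 = 3·0.1365 + 4·0.126 + 7·0.0875 + 9·0.1131 + 10·0.1044 + 13·0.0725 + 10·0.1404 + 11·0.1296 + 14·0.09
 = 0.4095 + 0.504 + 0.6125 + 1.0179 + 1.044 + 0.9425 + 1.404 + 1.4256 + 1.26
 = 8.62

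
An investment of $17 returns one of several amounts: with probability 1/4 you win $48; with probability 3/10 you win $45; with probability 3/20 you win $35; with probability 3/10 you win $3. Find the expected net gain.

14.65

E[payout] = 48·1/4 + 45·3/10 + 35·3/20 + 3·3/10
 = 12 + 27/2 + 21/4 + 9/10
 = 633/20
Net = 633/20 - 17 = 293/20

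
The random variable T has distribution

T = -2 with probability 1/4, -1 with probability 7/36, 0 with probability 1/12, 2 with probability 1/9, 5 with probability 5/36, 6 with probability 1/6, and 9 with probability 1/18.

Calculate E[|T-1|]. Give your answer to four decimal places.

E[|T-1|] = Σ |t-1|·P(T=t)
 = 3·1/4 + 2·7/36 + 1·1/12 + 1·1/9 + 4·5/36 + 5·1/6 + 8·1/18
 = 3/4 + 7/18 + 1/12 + 1/9 + 5/9 + 5/6 + 4/9
 = 19/6

3.1667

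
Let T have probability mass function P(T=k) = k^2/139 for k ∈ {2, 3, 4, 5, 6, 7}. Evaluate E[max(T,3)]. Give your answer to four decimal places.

5.6619

E[max(T,3)] = Σ max(t,3)·P(T=t)
 = 3·4/139 + 3·9/139 + 4·16/139 + 5·25/139 + 6·36/139 + 7·49/139
 = 12/139 + 27/139 + 64/139 + 125/139 + 216/139 + 343/139
 = 787/139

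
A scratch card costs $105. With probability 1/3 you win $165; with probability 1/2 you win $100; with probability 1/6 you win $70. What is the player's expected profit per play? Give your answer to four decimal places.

11.6667

E[payout] = 165·1/3 + 100·1/2 + 70·1/6
 = 55 + 50 + 35/3
 = 350/3
Net = 350/3 - 105 = 35/3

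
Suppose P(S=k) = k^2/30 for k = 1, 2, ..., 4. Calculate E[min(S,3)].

E[min(S,3)] = Σ min(s,3)·P(S=s)
 = 1·1/30 + 2·2/15 + 3·3/10 + 3·8/15
 = 1/30 + 4/15 + 9/10 + 8/5
 = 14/5

2.8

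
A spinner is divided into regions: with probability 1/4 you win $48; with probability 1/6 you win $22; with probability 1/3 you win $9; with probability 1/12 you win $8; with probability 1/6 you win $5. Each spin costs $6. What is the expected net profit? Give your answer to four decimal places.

E[payout] = 48·1/4 + 22·1/6 + 9·1/3 + 8·1/12 + 5·1/6
 = 12 + 11/3 + 3 + 2/3 + 5/6
 = 121/6
Net = 121/6 - 6 = 85/6

14.1667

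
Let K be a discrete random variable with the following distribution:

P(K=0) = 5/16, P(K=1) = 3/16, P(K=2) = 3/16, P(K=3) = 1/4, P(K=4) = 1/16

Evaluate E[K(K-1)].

E[K(K-1)] = Σ k(k-1)·P(K=k)
 = 0·5/16 + 0·3/16 + 2·3/16 + 6·1/4 + 12·1/16
 = 0 + 0 + 3/8 + 3/2 + 3/4
 = 21/8

2.625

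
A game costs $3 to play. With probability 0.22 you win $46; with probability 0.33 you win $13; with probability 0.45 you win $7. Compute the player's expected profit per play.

E[payout] = 46·0.22 + 13·0.33 + 7·0.45
 = 10.12 + 4.29 + 3.15
 = 17.56
Net = 17.56 - 3 = 14.56

14.56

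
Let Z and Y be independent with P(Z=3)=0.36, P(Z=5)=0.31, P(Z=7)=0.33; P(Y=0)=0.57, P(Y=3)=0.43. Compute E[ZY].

6.3726

E[ZY] = Σ_z Σ_y zy · P(Z=z)P(Y=y)
 = 0·0.2052 + 9·0.1548 + 0·0.1767 + 15·0.1333 + 0·0.1881 + 21·0.1419
 = 0 + 1.3932 + 0 + 1.9995 + 0 + 2.9799
 = 6.3726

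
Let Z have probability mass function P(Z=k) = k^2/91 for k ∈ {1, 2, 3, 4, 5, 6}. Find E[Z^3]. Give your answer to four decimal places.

134.0769

E[Z^3] = Σ z^3·P(Z=z)
 = 1·1/91 + 8·4/91 + 27·9/91 + 64·16/91 + 125·25/91 + 216·36/91
 = 1/91 + 32/91 + 243/91 + 1024/91 + 3125/91 + 7776/91
 = 1743/13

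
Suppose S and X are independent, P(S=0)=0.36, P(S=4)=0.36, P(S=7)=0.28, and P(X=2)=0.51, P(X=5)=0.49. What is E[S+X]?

6.87

E[S+X] = Σ_s Σ_x (s+x) · P(S=s)P(X=x)
 = 2·0.1836 + 5·0.1764 + 6·0.1836 + 9·0.1764 + 9·0.1428 + 12·0.1372
 = 0.3672 + 0.882 + 1.1016 + 1.5876 + 1.2852 + 1.6464
 = 6.87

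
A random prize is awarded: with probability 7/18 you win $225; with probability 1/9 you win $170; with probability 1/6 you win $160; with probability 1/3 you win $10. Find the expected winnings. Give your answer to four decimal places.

136.3889

E[payout] = 225·7/18 + 170·1/9 + 160·1/6 + 10·1/3
 = 175/2 + 170/9 + 80/3 + 10/3
 = 2455/18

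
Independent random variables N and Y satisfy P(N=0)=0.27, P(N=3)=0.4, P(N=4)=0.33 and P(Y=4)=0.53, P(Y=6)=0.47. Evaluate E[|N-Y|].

E[|N-Y|] = Σ_n Σ_y |n-y| · P(N=n)P(Y=y)
 = 4·0.1431 + 6·0.1269 + 1·0.212 + 3·0.188 + 0·0.1749 + 2·0.1551
 = 0.5724 + 0.7614 + 0.212 + 0.564 + 0 + 0.3102
 = 2.42

2.42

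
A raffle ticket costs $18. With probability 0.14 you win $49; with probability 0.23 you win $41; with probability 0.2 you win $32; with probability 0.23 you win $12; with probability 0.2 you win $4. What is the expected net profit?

E[payout] = 49·0.14 + 41·0.23 + 32·0.2 + 12·0.23 + 4·0.2
 = 6.86 + 9.43 + 6.4 + 2.76 + 0.8
 = 26.25
Net = 26.25 - 18 = 8.25

8.25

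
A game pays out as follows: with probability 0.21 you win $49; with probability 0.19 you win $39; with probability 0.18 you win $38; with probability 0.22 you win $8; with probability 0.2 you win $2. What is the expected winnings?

E[payout] = 49·0.21 + 39·0.19 + 38·0.18 + 8·0.22 + 2·0.2
 = 10.29 + 7.41 + 6.84 + 1.76 + 0.4
 = 26.7

26.7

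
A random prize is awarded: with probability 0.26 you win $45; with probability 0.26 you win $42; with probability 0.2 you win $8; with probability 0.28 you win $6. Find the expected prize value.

25.9

E[payout] = 45·0.26 + 42·0.26 + 8·0.2 + 6·0.28
 = 11.7 + 10.92 + 1.6 + 1.68
 = 25.9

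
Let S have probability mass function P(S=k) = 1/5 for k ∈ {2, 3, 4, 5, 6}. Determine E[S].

E[S] = Σ s·P(S=s)
 = 2·1/5 + 3·1/5 + 4·1/5 + 5·1/5 + 6·1/5
 = 2/5 + 3/5 + 4/5 + 1 + 6/5
 = 4

4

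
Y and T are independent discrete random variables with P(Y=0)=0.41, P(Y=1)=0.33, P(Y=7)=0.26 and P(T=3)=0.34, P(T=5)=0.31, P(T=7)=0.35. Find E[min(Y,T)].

E[min(Y,T)] = Σ_y Σ_t min(y,t) · P(Y=y)P(T=t)
 = 0·0.1394 + 0·0.1271 + 0·0.1435 + 1·0.1122 + 1·0.1023 + 1·0.1155 + 3·0.0884 + 5·0.0806 + 7·0.091
 = 0 + 0 + 0 + 0.1122 + 0.1023 + 0.1155 + 0.2652 + 0.403 + 0.637
 = 1.6352

1.6352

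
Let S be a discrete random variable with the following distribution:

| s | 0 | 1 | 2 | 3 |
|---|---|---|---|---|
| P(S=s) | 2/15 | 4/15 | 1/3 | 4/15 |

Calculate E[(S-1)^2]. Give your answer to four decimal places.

E[(S-1)^2] = Σ (s-1)^2·P(S=s)
 = 1·2/15 + 0·4/15 + 1·1/3 + 4·4/15
 = 2/15 + 0 + 1/3 + 16/15
 = 23/15

1.5333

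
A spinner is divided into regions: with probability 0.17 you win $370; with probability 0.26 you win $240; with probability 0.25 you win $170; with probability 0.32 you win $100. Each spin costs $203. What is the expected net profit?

E[payout] = 370·0.17 + 240·0.26 + 170·0.25 + 100·0.32
 = 62.9 + 62.4 + 42.5 + 32
 = 199.8
Net = 199.8 - 203 = -3.2

-3.2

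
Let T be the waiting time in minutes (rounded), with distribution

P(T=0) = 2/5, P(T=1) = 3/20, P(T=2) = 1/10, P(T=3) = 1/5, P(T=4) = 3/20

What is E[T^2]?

4.75

E[T^2] = Σ t^2·P(T=t)
 = 0·2/5 + 1·3/20 + 4·1/10 + 9·1/5 + 16·3/20
 = 0 + 3/20 + 2/5 + 9/5 + 12/5
 = 19/4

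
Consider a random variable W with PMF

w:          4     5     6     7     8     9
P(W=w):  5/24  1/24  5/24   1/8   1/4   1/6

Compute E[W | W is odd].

P(W is odd) = 1/24 + 1/8 + 1/6 = 1/3.
E[W | W is odd] = [5·1/24 + 7·1/8 + 9·1/6] / (1/3)
 = 31/12 / (1/3)
 = 31/4

7.75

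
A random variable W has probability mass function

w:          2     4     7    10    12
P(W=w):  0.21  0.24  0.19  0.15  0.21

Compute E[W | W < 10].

4.234375

P(W < 10) = 0.21 + 0.24 + 0.19 = 0.64.
E[W | W < 10] = [2·0.21 + 4·0.24 + 7·0.19] / 0.64
 = 2.71 / 0.64
 = 271/64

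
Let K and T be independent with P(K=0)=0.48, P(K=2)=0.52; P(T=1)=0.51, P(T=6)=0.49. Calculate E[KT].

3.588

E[KT] = Σ_k Σ_t kt · P(K=k)P(T=t)
 = 0·0.2448 + 0·0.2352 + 2·0.2652 + 12·0.2548
 = 0 + 0 + 0.5304 + 3.0576
 = 3.588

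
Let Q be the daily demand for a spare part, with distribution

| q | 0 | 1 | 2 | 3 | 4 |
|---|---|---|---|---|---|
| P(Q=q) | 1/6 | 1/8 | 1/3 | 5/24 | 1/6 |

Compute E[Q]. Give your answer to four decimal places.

E[Q] = Σ q·P(Q=q)
 = 0·1/6 + 1·1/8 + 2·1/3 + 3·5/24 + 4·1/6
 = 0 + 1/8 + 2/3 + 5/8 + 2/3
 = 25/12

2.0833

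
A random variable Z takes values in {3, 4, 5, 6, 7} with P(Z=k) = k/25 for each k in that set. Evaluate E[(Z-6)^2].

E[(Z-6)^2] = Σ (z-6)^2·P(Z=z)
 = 9·3/25 + 4·4/25 + 1·1/5 + 0·6/25 + 1·7/25
 = 27/25 + 16/25 + 1/5 + 0 + 7/25
 = 11/5

2.2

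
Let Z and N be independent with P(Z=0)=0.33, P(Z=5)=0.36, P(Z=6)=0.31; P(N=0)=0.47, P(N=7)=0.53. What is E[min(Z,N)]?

1.9398

E[min(Z,N)] = Σ_z Σ_n min(z,n) · P(Z=z)P(N=n)
 = 0·0.1551 + 0·0.1749 + 0·0.1692 + 5·0.1908 + 0·0.1457 + 6·0.1643
 = 0 + 0 + 0 + 0.954 + 0 + 0.9858
 = 1.9398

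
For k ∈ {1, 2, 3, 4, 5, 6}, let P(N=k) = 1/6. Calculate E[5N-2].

E[5N-2] = Σ (5n-2)·P(N=n)
 = 3·1/6 + 8·1/6 + 13·1/6 + 18·1/6 + 23·1/6 + 28·1/6
 = 1/2 + 4/3 + 13/6 + 3 + 23/6 + 14/3
 = 31/2

15.5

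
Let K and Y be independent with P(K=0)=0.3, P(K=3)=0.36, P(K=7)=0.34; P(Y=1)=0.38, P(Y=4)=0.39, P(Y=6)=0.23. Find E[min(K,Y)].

1.9352

E[min(K,Y)] = Σ_k Σ_y min(k,y) · P(K=k)P(Y=y)
 = 0·0.114 + 0·0.117 + 0·0.069 + 1·0.1368 + 3·0.1404 + 3·0.0828 + 1·0.1292 + 4·0.1326 + 6·0.0782
 = 0 + 0 + 0 + 0.1368 + 0.4212 + 0.2484 + 0.1292 + 0.5304 + 0.4692
 = 1.9352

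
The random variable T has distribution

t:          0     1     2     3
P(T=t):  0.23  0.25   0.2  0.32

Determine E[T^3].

E[T^3] = Σ t^3·P(T=t)
 = 0·0.23 + 1·0.25 + 8·0.2 + 27·0.32
 = 0 + 0.25 + 1.6 + 8.64
 = 10.49

10.49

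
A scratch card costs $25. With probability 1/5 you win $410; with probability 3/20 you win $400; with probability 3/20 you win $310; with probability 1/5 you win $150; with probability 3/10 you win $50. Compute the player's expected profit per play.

E[payout] = 410·1/5 + 400·3/20 + 310·3/20 + 150·1/5 + 50·3/10
 = 82 + 60 + 93/2 + 30 + 15
 = 467/2
Net = 467/2 - 25 = 417/2

208.5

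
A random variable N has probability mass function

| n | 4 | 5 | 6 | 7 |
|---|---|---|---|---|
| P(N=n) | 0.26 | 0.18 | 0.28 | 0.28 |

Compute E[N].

E[N] = Σ n·P(N=n)
 = 4·0.26 + 5·0.18 + 6·0.28 + 7·0.28
 = 1.04 + 0.9 + 1.68 + 1.96
 = 5.58

5.58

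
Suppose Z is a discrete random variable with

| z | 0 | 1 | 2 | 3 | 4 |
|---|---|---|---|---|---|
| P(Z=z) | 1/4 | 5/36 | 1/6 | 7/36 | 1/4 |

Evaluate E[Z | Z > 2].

3.5625

P(Z > 2) = 7/36 + 1/4 = 4/9.
E[Z | Z > 2] = [3·7/36 + 4·1/4] / (4/9)
 = 19/12 / (4/9)
 = 57/16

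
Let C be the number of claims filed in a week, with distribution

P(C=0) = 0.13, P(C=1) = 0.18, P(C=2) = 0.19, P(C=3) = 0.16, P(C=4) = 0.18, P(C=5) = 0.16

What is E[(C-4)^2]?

4.78

E[(C-4)^2] = Σ (c-4)^2·P(C=c)
 = 16·0.13 + 9·0.18 + 4·0.19 + 1·0.16 + 0·0.18 + 1·0.16
 = 2.08 + 1.62 + 0.76 + 0.16 + 0 + 0.16
 = 4.78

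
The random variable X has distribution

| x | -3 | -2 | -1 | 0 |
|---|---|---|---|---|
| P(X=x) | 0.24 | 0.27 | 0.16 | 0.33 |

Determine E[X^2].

E[X^2] = Σ x^2·P(X=x)
 = 9·0.24 + 4·0.27 + 1·0.16 + 0·0.33
 = 2.16 + 1.08 + 0.16 + 0
 = 3.4

3.4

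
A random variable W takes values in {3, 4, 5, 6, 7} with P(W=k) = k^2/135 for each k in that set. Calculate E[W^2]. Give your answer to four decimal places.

E[W^2] = Σ w^2·P(W=w)
 = 9·1/15 + 16·16/135 + 25·5/27 + 36·4/15 + 49·49/135
 = 3/5 + 256/135 + 125/27 + 48/5 + 2401/135
 = 1553/45

34.5111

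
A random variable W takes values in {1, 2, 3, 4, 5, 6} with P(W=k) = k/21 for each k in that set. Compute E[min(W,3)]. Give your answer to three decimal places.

2.810

E[min(W,3)] = Σ min(w,3)·P(W=w)
 = 1·1/21 + 2·2/21 + 3·1/7 + 3·4/21 + 3·5/21 + 3·2/7
 = 1/21 + 4/21 + 3/7 + 4/7 + 5/7 + 6/7
 = 59/21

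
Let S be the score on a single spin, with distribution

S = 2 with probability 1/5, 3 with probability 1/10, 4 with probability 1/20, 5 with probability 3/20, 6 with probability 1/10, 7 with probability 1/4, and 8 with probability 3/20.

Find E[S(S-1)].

26.5

E[S(S-1)] = Σ s(s-1)·P(S=s)
 = 2·1/5 + 6·1/10 + 12·1/20 + 20·3/20 + 30·1/10 + 42·1/4 + 56·3/20
 = 2/5 + 3/5 + 3/5 + 3 + 3 + 21/2 + 42/5
 = 53/2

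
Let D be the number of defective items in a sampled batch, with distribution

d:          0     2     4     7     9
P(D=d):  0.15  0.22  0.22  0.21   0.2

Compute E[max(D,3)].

E[max(D,3)] = Σ max(d,3)·P(D=d)
 = 3·0.15 + 3·0.22 + 4·0.22 + 7·0.21 + 9·0.2
 = 0.45 + 0.66 + 0.88 + 1.47 + 1.8
 = 5.26

5.26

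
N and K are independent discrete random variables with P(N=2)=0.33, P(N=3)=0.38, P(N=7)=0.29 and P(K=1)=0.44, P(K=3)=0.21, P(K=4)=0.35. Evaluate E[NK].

E[NK] = Σ_n Σ_k nk · P(N=n)P(K=k)
 = 2·0.1452 + 6·0.0693 + 8·0.1155 + 3·0.1672 + 9·0.0798 + 12·0.133 + 7·0.1276 + 21·0.0609 + 28·0.1015
 = 0.2904 + 0.4158 + 0.924 + 0.5016 + 0.7182 + 1.596 + 0.8932 + 1.2789 + 2.842
 = 9.4601

9.4601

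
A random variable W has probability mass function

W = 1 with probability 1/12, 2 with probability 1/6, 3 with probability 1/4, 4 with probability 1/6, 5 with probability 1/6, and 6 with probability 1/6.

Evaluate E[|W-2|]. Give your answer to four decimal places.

1.8333

E[|W-2|] = Σ |w-2|·P(W=w)
 = 1·1/12 + 0·1/6 + 1·1/4 + 2·1/6 + 3·1/6 + 4·1/6
 = 1/12 + 0 + 1/4 + 1/3 + 1/2 + 2/3
 = 11/6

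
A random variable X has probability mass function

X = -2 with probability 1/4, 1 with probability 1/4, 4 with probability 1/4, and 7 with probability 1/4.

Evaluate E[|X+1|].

E[|X+1|] = Σ |x+1|·P(X=x)
 = 1·1/4 + 2·1/4 + 5·1/4 + 8·1/4
 = 1/4 + 1/2 + 5/4 + 2
 = 4

4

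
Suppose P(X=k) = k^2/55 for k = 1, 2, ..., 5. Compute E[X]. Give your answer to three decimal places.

E[X] = Σ x·P(X=x)
 = 1·1/55 + 2·4/55 + 3·9/55 + 4·16/55 + 5·5/11
 = 1/55 + 8/55 + 27/55 + 64/55 + 25/11
 = 45/11

4.091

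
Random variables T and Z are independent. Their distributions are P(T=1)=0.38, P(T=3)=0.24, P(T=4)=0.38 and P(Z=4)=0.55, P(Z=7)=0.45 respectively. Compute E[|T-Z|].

2.73

E[|T-Z|] = Σ_t Σ_z |t-z| · P(T=t)P(Z=z)
 = 3·0.209 + 6·0.171 + 1·0.132 + 4·0.108 + 0·0.209 + 3·0.171
 = 0.627 + 1.026 + 0.132 + 0.432 + 0 + 0.513
 = 2.73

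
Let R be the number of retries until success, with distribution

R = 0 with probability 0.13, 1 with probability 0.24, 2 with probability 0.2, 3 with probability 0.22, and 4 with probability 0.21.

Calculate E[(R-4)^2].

E[(R-4)^2] = Σ (r-4)^2·P(R=r)
 = 16·0.13 + 9·0.24 + 4·0.2 + 1·0.22 + 0·0.21
 = 2.08 + 2.16 + 0.8 + 0.22 + 0
 = 5.26

5.26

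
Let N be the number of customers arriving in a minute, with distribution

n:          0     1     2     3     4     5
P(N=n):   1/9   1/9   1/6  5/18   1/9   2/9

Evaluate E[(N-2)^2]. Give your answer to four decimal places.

3.2778

E[(N-2)^2] = Σ (n-2)^2·P(N=n)
 = 4·1/9 + 1·1/9 + 0·1/6 + 1·5/18 + 4·1/9 + 9·2/9
 = 4/9 + 1/9 + 0 + 5/18 + 4/9 + 2
 = 59/18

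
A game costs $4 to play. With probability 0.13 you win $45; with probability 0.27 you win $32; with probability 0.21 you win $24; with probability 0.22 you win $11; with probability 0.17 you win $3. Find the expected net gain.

18.46

E[payout] = 45·0.13 + 32·0.27 + 24·0.21 + 11·0.22 + 3·0.17
 = 5.85 + 8.64 + 5.04 + 2.42 + 0.51
 = 22.46
Net = 22.46 - 4 = 18.46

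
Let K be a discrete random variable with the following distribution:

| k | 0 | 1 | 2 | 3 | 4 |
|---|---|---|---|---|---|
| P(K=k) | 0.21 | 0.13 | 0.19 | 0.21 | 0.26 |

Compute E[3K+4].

10.54

E[3K+4] = Σ (3k+4)·P(K=k)
 = 4·0.21 + 7·0.13 + 10·0.19 + 13·0.21 + 16·0.26
 = 0.84 + 0.91 + 1.9 + 2.73 + 4.16
 = 10.54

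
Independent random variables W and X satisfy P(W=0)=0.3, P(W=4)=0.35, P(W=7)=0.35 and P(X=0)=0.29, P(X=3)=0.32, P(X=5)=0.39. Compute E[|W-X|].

E[|W-X|] = Σ_w Σ_x |w-x| · P(W=w)P(X=x)
 = 0·0.087 + 3·0.096 + 5·0.117 + 4·0.1015 + 1·0.112 + 1·0.1365 + 7·0.1015 + 4·0.112 + 2·0.1365
 = 0 + 0.288 + 0.585 + 0.406 + 0.112 + 0.1365 + 0.7105 + 0.448 + 0.273
 = 2.959

2.959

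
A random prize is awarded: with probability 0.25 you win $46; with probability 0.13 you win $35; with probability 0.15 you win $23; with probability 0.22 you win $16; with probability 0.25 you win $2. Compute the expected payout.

23.52

E[payout] = 46·0.25 + 35·0.13 + 23·0.15 + 16·0.22 + 2·0.25
 = 11.5 + 4.55 + 3.45 + 3.52 + 0.5
 = 23.52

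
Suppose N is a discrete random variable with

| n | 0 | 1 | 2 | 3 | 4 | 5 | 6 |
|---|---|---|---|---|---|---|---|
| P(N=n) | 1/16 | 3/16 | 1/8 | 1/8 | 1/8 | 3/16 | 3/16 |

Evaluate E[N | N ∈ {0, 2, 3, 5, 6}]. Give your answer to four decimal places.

3.9091

P(N ∈ {0, 2, 3, 5, 6}) = 1/16 + 1/8 + 1/8 + 3/16 + 3/16 = 11/16.
E[N | N ∈ {0, 2, 3, 5, 6}] = [0·1/16 + 2·1/8 + 3·1/8 + 5·3/16 + 6·3/16] / (11/16)
 = 43/16 / (11/16)
 = 43/11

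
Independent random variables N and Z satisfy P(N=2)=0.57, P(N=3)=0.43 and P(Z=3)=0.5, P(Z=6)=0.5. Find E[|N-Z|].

2.07

E[|N-Z|] = Σ_n Σ_z |n-z| · P(N=n)P(Z=z)
 = 1·0.285 + 4·0.285 + 0·0.215 + 3·0.215
 = 0.285 + 1.14 + 0 + 0.645
 = 2.07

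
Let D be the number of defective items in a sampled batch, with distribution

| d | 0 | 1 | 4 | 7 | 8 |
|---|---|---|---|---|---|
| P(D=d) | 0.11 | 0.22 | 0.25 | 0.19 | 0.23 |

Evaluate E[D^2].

28.25

E[D^2] = Σ d^2·P(D=d)
 = 0·0.11 + 1·0.22 + 16·0.25 + 49·0.19 + 64·0.23
 = 0 + 0.22 + 4 + 9.31 + 14.72
 = 28.25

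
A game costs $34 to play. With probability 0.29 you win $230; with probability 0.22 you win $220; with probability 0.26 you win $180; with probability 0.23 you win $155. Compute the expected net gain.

163.55

E[payout] = 230·0.29 + 220·0.22 + 180·0.26 + 155·0.23
 = 66.7 + 48.4 + 46.8 + 35.65
 = 197.55
Net = 197.55 - 34 = 163.55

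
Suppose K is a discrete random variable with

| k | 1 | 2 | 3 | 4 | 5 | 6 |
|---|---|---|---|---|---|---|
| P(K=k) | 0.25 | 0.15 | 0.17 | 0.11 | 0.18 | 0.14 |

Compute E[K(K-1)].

E[K(K-1)] = Σ k(k-1)·P(K=k)
 = 0·0.25 + 2·0.15 + 6·0.17 + 12·0.11 + 20·0.18 + 30·0.14
 = 0 + 0.3 + 1.02 + 1.32 + 3.6 + 4.2
 = 10.44

10.44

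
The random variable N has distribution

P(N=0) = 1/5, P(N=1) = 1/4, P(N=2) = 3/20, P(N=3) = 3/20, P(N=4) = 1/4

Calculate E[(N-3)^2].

E[(N-3)^2] = Σ (n-3)^2·P(N=n)
 = 9·1/5 + 4·1/4 + 1·3/20 + 0·3/20 + 1·1/4
 = 9/5 + 1 + 3/20 + 0 + 1/4
 = 16/5

3.2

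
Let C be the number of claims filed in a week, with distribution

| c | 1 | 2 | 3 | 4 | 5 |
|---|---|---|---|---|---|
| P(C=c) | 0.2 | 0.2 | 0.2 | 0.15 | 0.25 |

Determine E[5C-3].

12.25

E[5C-3] = Σ (5c-3)·P(C=c)
 = 2·0.2 + 7·0.2 + 12·0.2 + 17·0.15 + 22·0.25
 = 0.4 + 1.4 + 2.4 + 2.55 + 5.5
 = 12.25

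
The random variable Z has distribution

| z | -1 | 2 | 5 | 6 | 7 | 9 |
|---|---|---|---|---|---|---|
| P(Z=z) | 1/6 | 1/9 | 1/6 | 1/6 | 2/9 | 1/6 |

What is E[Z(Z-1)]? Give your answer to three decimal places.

30.222

E[Z(Z-1)] = Σ z(z-1)·P(Z=z)
 = 2·1/6 + 2·1/9 + 20·1/6 + 30·1/6 + 42·2/9 + 72·1/6
 = 1/3 + 2/9 + 10/3 + 5 + 28/3 + 12
 = 272/9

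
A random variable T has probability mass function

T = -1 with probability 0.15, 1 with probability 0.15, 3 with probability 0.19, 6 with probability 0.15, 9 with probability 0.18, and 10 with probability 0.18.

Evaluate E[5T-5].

E[5T-5] = Σ (5t-5)·P(T=t)
 = (-10)·0.15 + 0·0.15 + 10·0.19 + 25·0.15 + 40·0.18 + 45·0.18
 = (-1.5) + 0 + 1.9 + 3.75 + 7.2 + 8.1
 = 19.45

19.45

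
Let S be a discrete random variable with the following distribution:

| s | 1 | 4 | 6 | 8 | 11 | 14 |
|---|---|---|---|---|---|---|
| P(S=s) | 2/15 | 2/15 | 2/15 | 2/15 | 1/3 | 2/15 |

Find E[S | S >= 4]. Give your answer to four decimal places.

P(S >= 4) = 2/15 + 2/15 + 2/15 + 1/3 + 2/15 = 13/15.
E[S | S >= 4] = [4·2/15 + 6·2/15 + 8·2/15 + 11·1/3 + 14·2/15] / (13/15)
 = 119/15 / (13/15)
 = 119/13

9.1538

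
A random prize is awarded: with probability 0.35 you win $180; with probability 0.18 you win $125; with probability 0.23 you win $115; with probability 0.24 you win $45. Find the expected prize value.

E[payout] = 180·0.35 + 125·0.18 + 115·0.23 + 45·0.24
 = 63 + 22.5 + 26.45 + 10.8
 = 122.75

122.75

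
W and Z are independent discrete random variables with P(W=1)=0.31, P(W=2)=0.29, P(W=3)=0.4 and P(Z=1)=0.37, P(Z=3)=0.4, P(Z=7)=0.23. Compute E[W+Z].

5.27

E[W+Z] = Σ_w Σ_z (w+z) · P(W=w)P(Z=z)
 = 2·0.1147 + 4·0.124 + 8·0.0713 + 3·0.1073 + 5·0.116 + 9·0.0667 + 4·0.148 + 6·0.16 + 10·0.092
 = 0.2294 + 0.496 + 0.5704 + 0.3219 + 0.58 + 0.6003 + 0.592 + 0.96 + 0.92
 = 5.27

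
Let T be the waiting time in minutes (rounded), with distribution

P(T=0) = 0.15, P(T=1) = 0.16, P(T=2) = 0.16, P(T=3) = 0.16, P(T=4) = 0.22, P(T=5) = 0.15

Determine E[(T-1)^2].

E[(T-1)^2] = Σ (t-1)^2·P(T=t)
 = 1·0.15 + 0·0.16 + 1·0.16 + 4·0.16 + 9·0.22 + 16·0.15
 = 0.15 + 0 + 0.16 + 0.64 + 1.98 + 2.4
 = 5.33

5.33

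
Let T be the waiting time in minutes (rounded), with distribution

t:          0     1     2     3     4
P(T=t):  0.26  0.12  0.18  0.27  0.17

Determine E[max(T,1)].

2.23

E[max(T,1)] = Σ max(t,1)·P(T=t)
 = 1·0.26 + 1·0.12 + 2·0.18 + 3·0.27 + 4·0.17
 = 0.26 + 0.12 + 0.36 + 0.81 + 0.68
 = 2.23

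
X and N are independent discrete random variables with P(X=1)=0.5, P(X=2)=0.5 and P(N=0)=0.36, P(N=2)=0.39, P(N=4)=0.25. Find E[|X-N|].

1.36

E[|X-N|] = Σ_x Σ_n |x-n| · P(X=x)P(N=n)
 = 1·0.18 + 1·0.195 + 3·0.125 + 2·0.18 + 0·0.195 + 2·0.125
 = 0.18 + 0.195 + 0.375 + 0.36 + 0 + 0.25
 = 1.36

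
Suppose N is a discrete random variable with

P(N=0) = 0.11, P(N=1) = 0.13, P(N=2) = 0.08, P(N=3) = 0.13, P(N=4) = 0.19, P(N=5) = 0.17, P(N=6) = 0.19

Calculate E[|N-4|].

1.67

E[|N-4|] = Σ |n-4|·P(N=n)
 = 4·0.11 + 3·0.13 + 2·0.08 + 1·0.13 + 0·0.19 + 1·0.17 + 2·0.19
 = 0.44 + 0.39 + 0.16 + 0.13 + 0 + 0.17 + 0.38
 = 1.67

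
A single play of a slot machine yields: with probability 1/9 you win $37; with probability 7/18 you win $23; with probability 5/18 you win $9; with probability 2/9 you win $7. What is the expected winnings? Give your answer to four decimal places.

E[payout] = 37·1/9 + 23·7/18 + 9·5/18 + 7·2/9
 = 37/9 + 161/18 + 5/2 + 14/9
 = 154/9

17.1111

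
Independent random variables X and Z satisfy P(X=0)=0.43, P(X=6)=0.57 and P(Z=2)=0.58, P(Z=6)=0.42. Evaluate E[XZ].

12.5856

E[XZ] = Σ_x Σ_z xz · P(X=x)P(Z=z)
 = 0·0.2494 + 0·0.1806 + 12·0.3306 + 36·0.2394
 = 0 + 0 + 3.9672 + 8.6184
 = 12.5856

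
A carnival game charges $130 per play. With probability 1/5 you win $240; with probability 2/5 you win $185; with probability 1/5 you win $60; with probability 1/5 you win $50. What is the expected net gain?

E[payout] = 240·1/5 + 185·2/5 + 60·1/5 + 50·1/5
 = 48 + 74 + 12 + 10
 = 144
Net = 144 - 130 = 14

14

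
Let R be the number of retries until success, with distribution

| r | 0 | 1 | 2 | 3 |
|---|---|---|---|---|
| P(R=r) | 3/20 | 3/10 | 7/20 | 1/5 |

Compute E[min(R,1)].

0.85

E[min(R,1)] = Σ min(r,1)·P(R=r)
 = 0·3/20 + 1·3/10 + 1·7/20 + 1·1/5
 = 0 + 3/10 + 7/20 + 1/5
 = 17/20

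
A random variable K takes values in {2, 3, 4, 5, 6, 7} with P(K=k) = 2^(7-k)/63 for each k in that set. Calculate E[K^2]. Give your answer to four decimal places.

9.8571

E[K^2] = Σ k^2·P(K=k)
 = 4·32/63 + 9·16/63 + 16·8/63 + 25·4/63 + 36·2/63 + 49·1/63
 = 128/63 + 16/7 + 128/63 + 100/63 + 8/7 + 7/9
 = 69/7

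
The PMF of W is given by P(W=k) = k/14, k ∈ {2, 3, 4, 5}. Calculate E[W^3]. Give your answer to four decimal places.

69.8571

E[W^3] = Σ w^3·P(W=w)
 = 8·1/7 + 27·3/14 + 64·2/7 + 125·5/14
 = 8/7 + 81/14 + 128/7 + 625/14
 = 489/7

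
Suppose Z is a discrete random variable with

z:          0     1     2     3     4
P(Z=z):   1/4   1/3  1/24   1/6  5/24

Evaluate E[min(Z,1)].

E[min(Z,1)] = Σ min(z,1)·P(Z=z)
 = 0·1/4 + 1·1/3 + 1·1/24 + 1·1/6 + 1·5/24
 = 0 + 1/3 + 1/24 + 1/6 + 5/24
 = 3/4

0.75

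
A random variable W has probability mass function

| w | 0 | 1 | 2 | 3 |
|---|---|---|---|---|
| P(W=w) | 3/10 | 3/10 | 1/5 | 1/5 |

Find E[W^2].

2.9

E[W^2] = Σ w^2·P(W=w)
 = 0·3/10 + 1·3/10 + 4·1/5 + 9·1/5
 = 0 + 3/10 + 4/5 + 9/5
 = 29/10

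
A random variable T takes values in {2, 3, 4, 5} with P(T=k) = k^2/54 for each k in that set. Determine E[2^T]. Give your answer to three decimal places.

E[2^T] = Σ 2^t·P(T=t)
 = 4·2/27 + 8·1/6 + 16·8/27 + 32·25/54
 = 8/27 + 4/3 + 128/27 + 400/27
 = 572/27

21.185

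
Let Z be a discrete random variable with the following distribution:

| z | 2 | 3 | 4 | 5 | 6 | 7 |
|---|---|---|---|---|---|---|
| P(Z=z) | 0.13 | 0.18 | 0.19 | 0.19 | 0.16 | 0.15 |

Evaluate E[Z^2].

E[Z^2] = Σ z^2·P(Z=z)
 = 4·0.13 + 9·0.18 + 16·0.19 + 25·0.19 + 36·0.16 + 49·0.15
 = 0.52 + 1.62 + 3.04 + 4.75 + 5.76 + 7.35
 = 23.04

23.04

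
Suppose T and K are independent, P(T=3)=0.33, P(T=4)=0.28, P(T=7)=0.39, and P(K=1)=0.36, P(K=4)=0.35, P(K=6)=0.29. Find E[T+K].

E[T+K] = Σ_t Σ_k (t+k) · P(T=t)P(K=k)
 = 4·0.1188 + 7·0.1155 + 9·0.0957 + 5·0.1008 + 8·0.098 + 10·0.0812 + 8·0.1404 + 11·0.1365 + 13·0.1131
 = 0.4752 + 0.8085 + 0.8613 + 0.504 + 0.784 + 0.812 + 1.1232 + 1.5015 + 1.4703
 = 8.34

8.34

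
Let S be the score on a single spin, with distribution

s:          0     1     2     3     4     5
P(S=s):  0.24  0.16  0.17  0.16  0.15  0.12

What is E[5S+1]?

E[5S+1] = Σ (5s+1)·P(S=s)
 = 1·0.24 + 6·0.16 + 11·0.17 + 16·0.16 + 21·0.15 + 26·0.12
 = 0.24 + 0.96 + 1.87 + 2.56 + 3.15 + 3.12
 = 11.9

11.9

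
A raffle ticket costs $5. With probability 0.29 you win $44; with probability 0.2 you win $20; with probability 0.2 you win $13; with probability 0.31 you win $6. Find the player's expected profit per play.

16.22

E[payout] = 44·0.29 + 20·0.2 + 13·0.2 + 6·0.31
 = 12.76 + 4 + 2.6 + 1.86
 = 21.22
Net = 21.22 - 5 = 16.22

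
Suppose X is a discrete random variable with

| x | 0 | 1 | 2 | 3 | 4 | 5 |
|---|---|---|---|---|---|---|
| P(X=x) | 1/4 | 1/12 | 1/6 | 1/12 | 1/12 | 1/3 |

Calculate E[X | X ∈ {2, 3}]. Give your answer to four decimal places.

2.3333

P(X ∈ {2, 3}) = 1/6 + 1/12 = 1/4.
E[X | X ∈ {2, 3}] = [2·1/6 + 3·1/12] / (1/4)
 = 7/12 / (1/4)
 = 7/3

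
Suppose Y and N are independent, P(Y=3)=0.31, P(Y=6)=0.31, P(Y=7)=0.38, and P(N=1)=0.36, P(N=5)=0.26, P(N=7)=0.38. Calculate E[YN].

E[YN] = Σ_y Σ_n yn · P(Y=y)P(N=n)
 = 3·0.1116 + 15·0.0806 + 21·0.1178 + 6·0.1116 + 30·0.0806 + 42·0.1178 + 7·0.1368 + 35·0.0988 + 49·0.1444
 = 0.3348 + 1.209 + 2.4738 + 0.6696 + 2.418 + 4.9476 + 0.9576 + 3.458 + 7.0756
 = 23.544

23.544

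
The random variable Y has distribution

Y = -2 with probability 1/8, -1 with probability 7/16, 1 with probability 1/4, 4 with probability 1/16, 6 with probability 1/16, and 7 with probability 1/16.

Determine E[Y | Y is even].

P(Y is even) = 1/8 + 1/16 + 1/16 = 1/4.
E[Y | Y is even] = [(-2)·1/8 + 4·1/16 + 6·1/16] / (1/4)
 = 3/8 / (1/4)
 = 3/2

1.5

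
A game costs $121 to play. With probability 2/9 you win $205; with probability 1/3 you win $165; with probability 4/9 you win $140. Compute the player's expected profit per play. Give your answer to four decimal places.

E[payout] = 205·2/9 + 165·1/3 + 140·4/9
 = 410/9 + 55 + 560/9
 = 1465/9
Net = 1465/9 - 121 = 376/9

41.7778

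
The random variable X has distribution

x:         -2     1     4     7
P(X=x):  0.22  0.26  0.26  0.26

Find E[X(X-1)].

E[X(X-1)] = Σ x(x-1)·P(X=x)
 = 6·0.22 + 0·0.26 + 12·0.26 + 42·0.26
 = 1.32 + 0 + 3.12 + 10.92
 = 15.36

15.36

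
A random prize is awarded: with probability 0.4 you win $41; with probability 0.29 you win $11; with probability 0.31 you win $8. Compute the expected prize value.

E[payout] = 41·0.4 + 11·0.29 + 8·0.31
 = 16.4 + 3.19 + 2.48
 = 22.07

22.07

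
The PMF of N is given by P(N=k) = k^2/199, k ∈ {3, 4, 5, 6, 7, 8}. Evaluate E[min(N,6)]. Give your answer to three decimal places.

E[min(N,6)] = Σ min(n,6)·P(N=n)
 = 3·9/199 + 4·16/199 + 5·25/199 + 6·36/199 + 6·49/199 + 6·64/199
 = 27/199 + 64/199 + 125/199 + 216/199 + 294/199 + 384/199
 = 1110/199

5.578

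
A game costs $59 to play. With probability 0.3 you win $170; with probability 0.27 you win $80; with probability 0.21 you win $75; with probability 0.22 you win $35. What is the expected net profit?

37.05

E[payout] = 170·0.3 + 80·0.27 + 75·0.21 + 35·0.22
 = 51 + 21.6 + 15.75 + 7.7
 = 96.05
Net = 96.05 - 59 = 37.05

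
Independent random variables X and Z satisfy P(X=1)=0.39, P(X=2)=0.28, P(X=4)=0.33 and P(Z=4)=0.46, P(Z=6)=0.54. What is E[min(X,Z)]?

E[min(X,Z)] = Σ_x Σ_z min(x,z) · P(X=x)P(Z=z)
 = 1·0.1794 + 1·0.2106 + 2·0.1288 + 2·0.1512 + 4·0.1518 + 4·0.1782
 = 0.1794 + 0.2106 + 0.2576 + 0.3024 + 0.6072 + 0.7128
 = 2.27

2.27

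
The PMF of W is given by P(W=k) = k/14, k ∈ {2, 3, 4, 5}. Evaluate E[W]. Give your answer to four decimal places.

E[W] = Σ w·P(W=w)
 = 2·1/7 + 3·3/14 + 4·2/7 + 5·5/14
 = 2/7 + 9/14 + 8/7 + 25/14
 = 27/7

3.8571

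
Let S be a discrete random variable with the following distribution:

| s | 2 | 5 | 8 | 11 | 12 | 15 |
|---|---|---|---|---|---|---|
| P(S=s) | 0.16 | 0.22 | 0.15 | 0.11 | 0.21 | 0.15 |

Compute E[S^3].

1121.12

E[S^3] = Σ s^3·P(S=s)
 = 8·0.16 + 125·0.22 + 512·0.15 + 1331·0.11 + 1728·0.21 + 3375·0.15
 = 1.28 + 27.5 + 76.8 + 146.41 + 362.88 + 506.25
 = 1121.12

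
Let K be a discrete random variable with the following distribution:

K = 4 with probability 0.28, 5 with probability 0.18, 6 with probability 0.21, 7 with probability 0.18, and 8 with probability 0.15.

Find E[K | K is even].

P(K is even) = 0.28 + 0.21 + 0.15 = 0.64.
E[K | K is even] = [4·0.28 + 6·0.21 + 8·0.15] / 0.64
 = 3.58 / 0.64
 = 179/32

5.59375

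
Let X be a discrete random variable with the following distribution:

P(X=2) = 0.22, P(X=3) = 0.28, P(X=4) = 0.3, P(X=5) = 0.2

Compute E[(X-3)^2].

1.32

E[(X-3)^2] = Σ (x-3)^2·P(X=x)
 = 1·0.22 + 0·0.28 + 1·0.3 + 4·0.2
 = 0.22 + 0 + 0.3 + 0.8
 = 1.32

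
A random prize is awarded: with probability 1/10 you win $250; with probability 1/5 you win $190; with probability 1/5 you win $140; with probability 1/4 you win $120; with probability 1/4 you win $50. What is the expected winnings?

133.5

E[payout] = 250·1/10 + 190·1/5 + 140·1/5 + 120·1/4 + 50·1/4
 = 25 + 38 + 28 + 30 + 25/2
 = 267/2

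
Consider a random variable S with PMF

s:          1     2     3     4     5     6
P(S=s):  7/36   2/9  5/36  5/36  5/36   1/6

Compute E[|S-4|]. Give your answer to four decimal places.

E[|S-4|] = Σ |s-4|·P(S=s)
 = 3·7/36 + 2·2/9 + 1·5/36 + 0·5/36 + 1·5/36 + 2·1/6
 = 7/12 + 4/9 + 5/36 + 0 + 5/36 + 1/3
 = 59/36

1.6389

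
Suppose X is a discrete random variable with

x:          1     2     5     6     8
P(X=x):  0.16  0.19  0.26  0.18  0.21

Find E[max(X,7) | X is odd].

7

P(X is odd) = 0.16 + 0.26 = 0.42.
E[max(X,7) | X is odd] = [7·0.16 + 7·0.26] / 0.42
 = 2.94 / 0.42
 = 7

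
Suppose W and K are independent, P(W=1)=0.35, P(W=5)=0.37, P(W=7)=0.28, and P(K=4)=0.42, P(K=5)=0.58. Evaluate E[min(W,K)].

3.327

E[min(W,K)] = Σ_w Σ_k min(w,k) · P(W=w)P(K=k)
 = 1·0.147 + 1·0.203 + 4·0.1554 + 5·0.2146 + 4·0.1176 + 5·0.1624
 = 0.147 + 0.203 + 0.6216 + 1.073 + 0.4704 + 0.812
 = 3.327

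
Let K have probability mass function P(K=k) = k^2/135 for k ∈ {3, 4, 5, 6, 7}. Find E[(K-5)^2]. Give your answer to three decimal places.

2.104

E[(K-5)^2] = Σ (k-5)^2·P(K=k)
 = 4·1/15 + 1·16/135 + 0·5/27 + 1·4/15 + 4·49/135
 = 4/15 + 16/135 + 0 + 4/15 + 196/135
 = 284/135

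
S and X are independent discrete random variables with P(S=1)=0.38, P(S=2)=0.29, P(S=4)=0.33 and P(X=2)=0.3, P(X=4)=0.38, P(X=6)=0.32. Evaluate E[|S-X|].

E[|S-X|] = Σ_s Σ_x |s-x| · P(S=s)P(X=x)
 = 1·0.114 + 3·0.1444 + 5·0.1216 + 0·0.087 + 2·0.1102 + 4·0.0928 + 2·0.099 + 0·0.1254 + 2·0.1056
 = 0.114 + 0.4332 + 0.608 + 0 + 0.2204 + 0.3712 + 0.198 + 0 + 0.2112
 = 2.156

2.156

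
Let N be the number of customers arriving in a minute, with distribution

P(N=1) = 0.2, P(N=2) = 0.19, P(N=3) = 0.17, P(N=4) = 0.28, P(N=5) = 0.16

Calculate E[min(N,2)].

1.8

E[min(N,2)] = Σ min(n,2)·P(N=n)
 = 1·0.2 + 2·0.19 + 2·0.17 + 2·0.28 + 2·0.16
 = 0.2 + 0.38 + 0.34 + 0.56 + 0.32
 = 1.8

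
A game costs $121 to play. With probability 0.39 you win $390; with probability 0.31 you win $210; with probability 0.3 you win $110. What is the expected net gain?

E[payout] = 390·0.39 + 210·0.31 + 110·0.3
 = 152.1 + 65.1 + 33
 = 250.2
Net = 250.2 - 121 = 129.2

129.2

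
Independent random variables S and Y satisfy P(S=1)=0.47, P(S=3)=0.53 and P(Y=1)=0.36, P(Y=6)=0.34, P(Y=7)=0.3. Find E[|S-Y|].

E[|S-Y|] = Σ_s Σ_y |s-y| · P(S=s)P(Y=y)
 = 0·0.1692 + 5·0.1598 + 6·0.141 + 2·0.1908 + 3·0.1802 + 4·0.159
 = 0 + 0.799 + 0.846 + 0.3816 + 0.5406 + 0.636
 = 3.2032

3.2032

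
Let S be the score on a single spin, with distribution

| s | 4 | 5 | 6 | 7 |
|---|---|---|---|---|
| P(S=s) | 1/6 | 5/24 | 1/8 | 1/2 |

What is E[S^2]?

36.875

E[S^2] = Σ s^2·P(S=s)
 = 16·1/6 + 25·5/24 + 36·1/8 + 49·1/2
 = 8/3 + 125/24 + 9/2 + 49/2
 = 295/8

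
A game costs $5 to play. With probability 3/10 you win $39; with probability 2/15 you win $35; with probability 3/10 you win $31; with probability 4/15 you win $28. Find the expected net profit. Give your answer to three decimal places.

28.133

E[payout] = 39·3/10 + 35·2/15 + 31·3/10 + 28·4/15
 = 117/10 + 14/3 + 93/10 + 112/15
 = 497/15
Net = 497/15 - 5 = 422/15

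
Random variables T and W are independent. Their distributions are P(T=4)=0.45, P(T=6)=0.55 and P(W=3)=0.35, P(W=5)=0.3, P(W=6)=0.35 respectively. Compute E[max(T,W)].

E[max(T,W)] = Σ_t Σ_w max(t,w) · P(T=t)P(W=w)
 = 4·0.1575 + 5·0.135 + 6·0.1575 + 6·0.1925 + 6·0.165 + 6·0.1925
 = 0.63 + 0.675 + 0.945 + 1.155 + 0.99 + 1.155
 = 5.55

5.55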